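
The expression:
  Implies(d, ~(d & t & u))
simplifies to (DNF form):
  ~d | ~t | ~u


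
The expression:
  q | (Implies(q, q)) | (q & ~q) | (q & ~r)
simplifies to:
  True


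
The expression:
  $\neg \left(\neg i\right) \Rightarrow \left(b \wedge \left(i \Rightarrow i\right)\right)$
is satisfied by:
  {b: True, i: False}
  {i: False, b: False}
  {i: True, b: True}


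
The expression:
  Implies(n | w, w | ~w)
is always true.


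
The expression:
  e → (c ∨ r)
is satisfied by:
  {r: True, c: True, e: False}
  {r: True, e: False, c: False}
  {c: True, e: False, r: False}
  {c: False, e: False, r: False}
  {r: True, c: True, e: True}
  {r: True, e: True, c: False}
  {c: True, e: True, r: False}


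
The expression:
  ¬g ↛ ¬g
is never true.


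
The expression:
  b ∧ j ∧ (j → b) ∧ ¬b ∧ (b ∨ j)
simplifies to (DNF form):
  False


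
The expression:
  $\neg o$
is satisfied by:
  {o: False}


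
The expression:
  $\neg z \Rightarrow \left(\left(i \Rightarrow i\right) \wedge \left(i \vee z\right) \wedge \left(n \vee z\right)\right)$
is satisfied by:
  {n: True, z: True, i: True}
  {n: True, z: True, i: False}
  {z: True, i: True, n: False}
  {z: True, i: False, n: False}
  {n: True, i: True, z: False}


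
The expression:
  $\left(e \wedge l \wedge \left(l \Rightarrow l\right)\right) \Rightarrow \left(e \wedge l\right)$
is always true.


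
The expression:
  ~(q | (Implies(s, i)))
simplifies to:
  s & ~i & ~q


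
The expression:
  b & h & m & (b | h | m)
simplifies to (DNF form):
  b & h & m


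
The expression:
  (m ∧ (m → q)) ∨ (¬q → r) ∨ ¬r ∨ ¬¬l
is always true.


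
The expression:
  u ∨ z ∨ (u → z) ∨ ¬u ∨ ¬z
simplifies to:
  True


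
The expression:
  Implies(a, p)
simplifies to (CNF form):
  p | ~a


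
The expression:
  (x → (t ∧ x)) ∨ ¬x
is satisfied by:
  {t: True, x: False}
  {x: False, t: False}
  {x: True, t: True}


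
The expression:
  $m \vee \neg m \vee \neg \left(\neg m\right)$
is always true.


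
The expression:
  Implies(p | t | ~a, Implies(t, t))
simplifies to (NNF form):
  True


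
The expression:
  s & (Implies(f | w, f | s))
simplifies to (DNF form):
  s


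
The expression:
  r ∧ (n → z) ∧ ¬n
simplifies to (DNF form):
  r ∧ ¬n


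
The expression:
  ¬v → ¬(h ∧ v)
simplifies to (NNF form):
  True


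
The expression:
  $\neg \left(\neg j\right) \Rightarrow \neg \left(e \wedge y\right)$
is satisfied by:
  {e: False, y: False, j: False}
  {j: True, e: False, y: False}
  {y: True, e: False, j: False}
  {j: True, y: True, e: False}
  {e: True, j: False, y: False}
  {j: True, e: True, y: False}
  {y: True, e: True, j: False}


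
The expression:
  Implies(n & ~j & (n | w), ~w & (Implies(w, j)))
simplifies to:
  j | ~n | ~w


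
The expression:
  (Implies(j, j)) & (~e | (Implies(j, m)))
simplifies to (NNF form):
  m | ~e | ~j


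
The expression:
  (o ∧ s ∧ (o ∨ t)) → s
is always true.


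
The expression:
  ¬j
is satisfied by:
  {j: False}


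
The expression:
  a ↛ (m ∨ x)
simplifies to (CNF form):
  a ∧ ¬m ∧ ¬x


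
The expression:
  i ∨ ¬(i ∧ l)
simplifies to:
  True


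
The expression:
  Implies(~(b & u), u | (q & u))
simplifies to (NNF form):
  u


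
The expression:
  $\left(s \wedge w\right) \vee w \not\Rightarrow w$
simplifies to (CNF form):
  $s \wedge w$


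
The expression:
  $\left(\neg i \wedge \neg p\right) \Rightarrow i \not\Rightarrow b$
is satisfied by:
  {i: True, p: True}
  {i: True, p: False}
  {p: True, i: False}


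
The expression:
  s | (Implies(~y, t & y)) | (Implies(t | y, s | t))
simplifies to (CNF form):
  True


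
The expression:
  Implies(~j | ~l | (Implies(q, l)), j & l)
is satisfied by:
  {j: True, l: True}


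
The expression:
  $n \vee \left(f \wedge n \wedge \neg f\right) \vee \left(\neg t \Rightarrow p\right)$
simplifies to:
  $n \vee p \vee t$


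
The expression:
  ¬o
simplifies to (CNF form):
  ¬o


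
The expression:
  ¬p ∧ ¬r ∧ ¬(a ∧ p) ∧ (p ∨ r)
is never true.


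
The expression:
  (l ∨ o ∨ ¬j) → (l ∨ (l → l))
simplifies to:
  True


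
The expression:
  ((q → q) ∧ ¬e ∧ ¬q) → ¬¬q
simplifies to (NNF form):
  e ∨ q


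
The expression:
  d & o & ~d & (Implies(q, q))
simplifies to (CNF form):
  False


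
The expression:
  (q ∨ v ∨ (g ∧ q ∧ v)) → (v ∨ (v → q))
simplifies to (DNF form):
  True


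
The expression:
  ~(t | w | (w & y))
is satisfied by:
  {w: False, t: False}


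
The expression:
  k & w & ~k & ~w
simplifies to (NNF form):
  False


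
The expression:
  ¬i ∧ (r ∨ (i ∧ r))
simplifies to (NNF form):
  r ∧ ¬i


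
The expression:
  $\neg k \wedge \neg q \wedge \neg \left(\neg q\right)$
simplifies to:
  $\text{False}$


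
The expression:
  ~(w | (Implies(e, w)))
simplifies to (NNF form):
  e & ~w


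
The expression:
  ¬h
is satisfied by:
  {h: False}


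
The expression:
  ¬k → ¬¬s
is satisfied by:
  {k: True, s: True}
  {k: True, s: False}
  {s: True, k: False}


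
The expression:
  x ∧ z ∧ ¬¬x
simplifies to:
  x ∧ z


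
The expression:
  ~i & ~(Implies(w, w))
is never true.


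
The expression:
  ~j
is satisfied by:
  {j: False}


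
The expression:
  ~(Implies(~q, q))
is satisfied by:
  {q: False}


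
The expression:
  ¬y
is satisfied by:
  {y: False}


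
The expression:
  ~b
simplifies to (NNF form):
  ~b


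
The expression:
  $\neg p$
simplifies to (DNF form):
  $\neg p$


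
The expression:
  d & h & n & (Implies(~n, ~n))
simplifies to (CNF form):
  d & h & n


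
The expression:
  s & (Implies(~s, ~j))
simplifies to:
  s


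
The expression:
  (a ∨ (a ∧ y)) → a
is always true.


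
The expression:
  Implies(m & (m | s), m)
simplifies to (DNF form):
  True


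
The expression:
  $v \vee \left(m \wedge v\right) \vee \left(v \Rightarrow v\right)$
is always true.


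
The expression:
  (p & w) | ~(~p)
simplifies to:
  p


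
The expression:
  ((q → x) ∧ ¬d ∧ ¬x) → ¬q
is always true.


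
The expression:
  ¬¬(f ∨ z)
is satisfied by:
  {z: True, f: True}
  {z: True, f: False}
  {f: True, z: False}


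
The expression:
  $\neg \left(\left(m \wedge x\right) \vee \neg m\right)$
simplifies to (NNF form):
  $m \wedge \neg x$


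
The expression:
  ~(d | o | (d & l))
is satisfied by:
  {d: False, o: False}


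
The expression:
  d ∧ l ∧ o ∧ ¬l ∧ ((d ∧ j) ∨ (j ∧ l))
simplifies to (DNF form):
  False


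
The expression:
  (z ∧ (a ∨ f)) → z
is always true.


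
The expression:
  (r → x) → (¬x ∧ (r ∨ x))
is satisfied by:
  {r: True, x: False}


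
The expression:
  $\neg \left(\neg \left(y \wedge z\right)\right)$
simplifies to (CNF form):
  $y \wedge z$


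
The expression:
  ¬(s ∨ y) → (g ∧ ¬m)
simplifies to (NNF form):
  s ∨ y ∨ (g ∧ ¬m)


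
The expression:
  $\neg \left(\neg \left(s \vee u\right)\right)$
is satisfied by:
  {u: True, s: True}
  {u: True, s: False}
  {s: True, u: False}


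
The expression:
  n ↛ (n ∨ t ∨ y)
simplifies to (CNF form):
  False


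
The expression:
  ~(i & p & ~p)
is always true.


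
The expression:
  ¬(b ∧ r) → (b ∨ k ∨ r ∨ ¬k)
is always true.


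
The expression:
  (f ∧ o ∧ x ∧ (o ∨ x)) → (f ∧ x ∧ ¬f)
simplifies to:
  ¬f ∨ ¬o ∨ ¬x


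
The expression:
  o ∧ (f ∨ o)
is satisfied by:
  {o: True}


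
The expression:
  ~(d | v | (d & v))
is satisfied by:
  {d: False, v: False}


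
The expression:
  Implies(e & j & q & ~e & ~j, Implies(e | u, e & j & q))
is always true.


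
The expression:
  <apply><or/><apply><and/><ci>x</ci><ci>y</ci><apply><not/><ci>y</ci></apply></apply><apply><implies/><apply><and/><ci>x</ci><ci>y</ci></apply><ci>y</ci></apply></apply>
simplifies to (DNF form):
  <true/>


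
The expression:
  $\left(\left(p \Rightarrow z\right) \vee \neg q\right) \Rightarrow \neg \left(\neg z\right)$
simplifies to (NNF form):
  $z \vee \left(p \wedge q\right)$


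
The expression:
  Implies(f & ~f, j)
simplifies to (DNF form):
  True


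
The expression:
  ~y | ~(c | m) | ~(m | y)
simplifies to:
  ~y | (~c & ~m)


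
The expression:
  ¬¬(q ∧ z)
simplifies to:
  q ∧ z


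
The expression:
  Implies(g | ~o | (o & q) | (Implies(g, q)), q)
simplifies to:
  q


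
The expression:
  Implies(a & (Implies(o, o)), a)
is always true.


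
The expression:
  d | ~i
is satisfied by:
  {d: True, i: False}
  {i: False, d: False}
  {i: True, d: True}


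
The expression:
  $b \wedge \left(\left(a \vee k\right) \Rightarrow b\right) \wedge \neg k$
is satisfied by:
  {b: True, k: False}


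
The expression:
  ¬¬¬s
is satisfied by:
  {s: False}


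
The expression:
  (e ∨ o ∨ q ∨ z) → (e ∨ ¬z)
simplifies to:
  e ∨ ¬z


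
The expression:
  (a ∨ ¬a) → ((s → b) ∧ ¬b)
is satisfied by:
  {b: False, s: False}


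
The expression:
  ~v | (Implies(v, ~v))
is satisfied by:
  {v: False}


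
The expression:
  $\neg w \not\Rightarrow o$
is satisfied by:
  {o: False, w: False}


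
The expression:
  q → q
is always true.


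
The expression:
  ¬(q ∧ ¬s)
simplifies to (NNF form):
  s ∨ ¬q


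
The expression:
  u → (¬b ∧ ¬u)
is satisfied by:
  {u: False}


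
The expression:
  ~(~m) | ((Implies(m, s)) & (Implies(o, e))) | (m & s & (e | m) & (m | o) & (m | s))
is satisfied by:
  {m: True, e: True, o: False}
  {m: True, o: False, e: False}
  {e: True, o: False, m: False}
  {e: False, o: False, m: False}
  {m: True, e: True, o: True}
  {m: True, o: True, e: False}
  {e: True, o: True, m: False}


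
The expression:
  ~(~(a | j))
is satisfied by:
  {a: True, j: True}
  {a: True, j: False}
  {j: True, a: False}


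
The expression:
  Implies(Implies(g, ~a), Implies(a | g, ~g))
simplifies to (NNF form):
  a | ~g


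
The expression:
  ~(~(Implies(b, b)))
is always true.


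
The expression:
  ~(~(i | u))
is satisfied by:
  {i: True, u: True}
  {i: True, u: False}
  {u: True, i: False}


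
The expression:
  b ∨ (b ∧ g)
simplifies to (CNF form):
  b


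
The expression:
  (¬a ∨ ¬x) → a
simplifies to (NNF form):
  a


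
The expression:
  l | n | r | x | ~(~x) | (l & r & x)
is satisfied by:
  {r: True, n: True, x: True, l: True}
  {r: True, n: True, x: True, l: False}
  {r: True, n: True, l: True, x: False}
  {r: True, n: True, l: False, x: False}
  {r: True, x: True, l: True, n: False}
  {r: True, x: True, l: False, n: False}
  {r: True, x: False, l: True, n: False}
  {r: True, x: False, l: False, n: False}
  {n: True, x: True, l: True, r: False}
  {n: True, x: True, l: False, r: False}
  {n: True, l: True, x: False, r: False}
  {n: True, l: False, x: False, r: False}
  {x: True, l: True, n: False, r: False}
  {x: True, n: False, l: False, r: False}
  {l: True, n: False, x: False, r: False}


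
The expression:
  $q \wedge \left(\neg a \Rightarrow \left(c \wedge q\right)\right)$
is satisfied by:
  {a: True, c: True, q: True}
  {a: True, q: True, c: False}
  {c: True, q: True, a: False}


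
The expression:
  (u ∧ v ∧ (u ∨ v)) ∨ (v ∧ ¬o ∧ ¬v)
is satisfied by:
  {u: True, v: True}


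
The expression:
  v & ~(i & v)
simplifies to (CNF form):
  v & ~i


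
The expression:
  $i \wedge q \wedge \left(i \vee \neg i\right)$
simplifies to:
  $i \wedge q$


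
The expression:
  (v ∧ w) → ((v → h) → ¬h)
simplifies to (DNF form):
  ¬h ∨ ¬v ∨ ¬w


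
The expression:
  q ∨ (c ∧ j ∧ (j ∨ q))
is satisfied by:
  {q: True, j: True, c: True}
  {q: True, j: True, c: False}
  {q: True, c: True, j: False}
  {q: True, c: False, j: False}
  {j: True, c: True, q: False}


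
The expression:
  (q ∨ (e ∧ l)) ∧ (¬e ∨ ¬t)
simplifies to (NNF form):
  (e ∨ q) ∧ (l ∨ q) ∧ (¬e ∨ ¬t)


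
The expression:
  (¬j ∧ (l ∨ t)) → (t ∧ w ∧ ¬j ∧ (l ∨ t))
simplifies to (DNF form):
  j ∨ (t ∧ w) ∨ (¬l ∧ ¬t)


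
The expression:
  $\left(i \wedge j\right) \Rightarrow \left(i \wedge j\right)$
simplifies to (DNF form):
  $\text{True}$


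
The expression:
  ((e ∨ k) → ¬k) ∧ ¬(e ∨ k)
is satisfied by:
  {e: False, k: False}


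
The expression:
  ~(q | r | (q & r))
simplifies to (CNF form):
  ~q & ~r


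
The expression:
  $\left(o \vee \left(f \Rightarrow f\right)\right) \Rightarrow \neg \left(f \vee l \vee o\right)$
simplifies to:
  $\neg f \wedge \neg l \wedge \neg o$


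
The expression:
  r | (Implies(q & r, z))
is always true.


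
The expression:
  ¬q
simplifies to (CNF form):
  ¬q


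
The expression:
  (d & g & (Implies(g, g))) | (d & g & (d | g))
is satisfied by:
  {d: True, g: True}


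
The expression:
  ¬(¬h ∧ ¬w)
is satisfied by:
  {h: True, w: True}
  {h: True, w: False}
  {w: True, h: False}


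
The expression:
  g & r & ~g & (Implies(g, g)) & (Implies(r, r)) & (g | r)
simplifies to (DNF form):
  False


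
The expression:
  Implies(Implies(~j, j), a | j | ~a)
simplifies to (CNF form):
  True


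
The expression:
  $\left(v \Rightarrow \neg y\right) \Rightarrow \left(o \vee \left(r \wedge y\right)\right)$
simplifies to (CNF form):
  $\left(o \vee y\right) \wedge \left(o \vee r \vee v\right) \wedge \left(o \vee r \vee y\right) \wedge \left(o \vee v \vee y\right)$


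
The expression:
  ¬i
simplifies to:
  ¬i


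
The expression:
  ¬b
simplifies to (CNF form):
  ¬b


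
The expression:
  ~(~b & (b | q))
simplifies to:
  b | ~q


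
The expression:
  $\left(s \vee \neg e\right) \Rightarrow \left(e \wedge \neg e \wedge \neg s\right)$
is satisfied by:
  {e: True, s: False}


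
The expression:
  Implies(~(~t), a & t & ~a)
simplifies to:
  ~t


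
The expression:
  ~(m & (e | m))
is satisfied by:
  {m: False}


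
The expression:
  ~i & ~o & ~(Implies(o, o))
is never true.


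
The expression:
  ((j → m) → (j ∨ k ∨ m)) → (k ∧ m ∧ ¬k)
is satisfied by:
  {j: False, k: False, m: False}


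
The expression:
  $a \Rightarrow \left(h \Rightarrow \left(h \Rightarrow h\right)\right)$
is always true.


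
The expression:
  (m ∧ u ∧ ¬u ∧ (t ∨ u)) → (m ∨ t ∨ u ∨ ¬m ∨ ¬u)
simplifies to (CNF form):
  True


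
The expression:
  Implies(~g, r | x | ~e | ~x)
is always true.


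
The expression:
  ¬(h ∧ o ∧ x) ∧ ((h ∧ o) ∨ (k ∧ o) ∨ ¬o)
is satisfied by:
  {k: True, x: False, o: False, h: False}
  {k: False, x: False, o: False, h: False}
  {h: True, k: True, x: False, o: False}
  {h: True, k: False, x: False, o: False}
  {x: True, k: True, h: False, o: False}
  {x: True, k: False, h: False, o: False}
  {x: True, h: True, k: True, o: False}
  {x: True, h: True, k: False, o: False}
  {o: True, k: True, x: False, h: False}
  {o: True, h: True, k: True, x: False}
  {o: True, h: True, k: False, x: False}
  {o: True, x: True, k: True, h: False}


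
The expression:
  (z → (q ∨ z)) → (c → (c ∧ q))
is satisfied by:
  {q: True, c: False}
  {c: False, q: False}
  {c: True, q: True}


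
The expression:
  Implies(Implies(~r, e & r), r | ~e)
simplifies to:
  True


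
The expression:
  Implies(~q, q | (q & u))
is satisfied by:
  {q: True}


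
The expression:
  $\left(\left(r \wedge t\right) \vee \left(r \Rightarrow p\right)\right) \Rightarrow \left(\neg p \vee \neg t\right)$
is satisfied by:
  {p: False, t: False}
  {t: True, p: False}
  {p: True, t: False}


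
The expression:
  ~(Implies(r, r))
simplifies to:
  False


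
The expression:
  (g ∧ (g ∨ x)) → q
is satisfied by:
  {q: True, g: False}
  {g: False, q: False}
  {g: True, q: True}


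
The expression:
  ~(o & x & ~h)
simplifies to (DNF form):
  h | ~o | ~x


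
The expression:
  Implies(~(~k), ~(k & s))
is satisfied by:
  {s: False, k: False}
  {k: True, s: False}
  {s: True, k: False}


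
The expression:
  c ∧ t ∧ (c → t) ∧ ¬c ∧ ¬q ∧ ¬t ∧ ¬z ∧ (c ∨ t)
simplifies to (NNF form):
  False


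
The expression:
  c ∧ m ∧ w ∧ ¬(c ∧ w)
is never true.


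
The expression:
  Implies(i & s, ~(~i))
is always true.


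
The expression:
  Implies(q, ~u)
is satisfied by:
  {u: False, q: False}
  {q: True, u: False}
  {u: True, q: False}


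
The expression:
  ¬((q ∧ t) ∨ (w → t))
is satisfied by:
  {w: True, t: False}


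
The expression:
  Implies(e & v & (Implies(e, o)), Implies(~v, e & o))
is always true.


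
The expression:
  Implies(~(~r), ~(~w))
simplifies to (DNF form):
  w | ~r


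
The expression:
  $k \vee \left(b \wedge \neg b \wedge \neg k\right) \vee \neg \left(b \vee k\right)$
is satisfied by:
  {k: True, b: False}
  {b: False, k: False}
  {b: True, k: True}


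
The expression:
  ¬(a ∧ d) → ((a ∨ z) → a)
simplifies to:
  a ∨ ¬z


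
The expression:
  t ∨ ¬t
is always true.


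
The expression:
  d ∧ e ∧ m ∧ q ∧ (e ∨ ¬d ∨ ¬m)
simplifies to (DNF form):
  d ∧ e ∧ m ∧ q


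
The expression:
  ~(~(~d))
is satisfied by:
  {d: False}


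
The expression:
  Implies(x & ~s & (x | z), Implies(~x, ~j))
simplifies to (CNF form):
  True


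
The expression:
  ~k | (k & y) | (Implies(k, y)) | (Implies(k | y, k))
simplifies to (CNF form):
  True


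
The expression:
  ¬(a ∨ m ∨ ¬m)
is never true.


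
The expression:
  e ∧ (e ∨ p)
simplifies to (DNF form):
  e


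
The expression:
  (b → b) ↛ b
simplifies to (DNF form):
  ¬b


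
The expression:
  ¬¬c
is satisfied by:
  {c: True}


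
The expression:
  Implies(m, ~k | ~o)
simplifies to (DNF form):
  ~k | ~m | ~o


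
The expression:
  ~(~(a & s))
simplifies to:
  a & s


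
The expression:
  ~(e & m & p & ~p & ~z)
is always true.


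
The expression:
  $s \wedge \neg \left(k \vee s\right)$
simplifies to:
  $\text{False}$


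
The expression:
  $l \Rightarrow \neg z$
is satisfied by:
  {l: False, z: False}
  {z: True, l: False}
  {l: True, z: False}


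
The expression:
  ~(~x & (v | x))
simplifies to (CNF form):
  x | ~v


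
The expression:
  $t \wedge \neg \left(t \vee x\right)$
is never true.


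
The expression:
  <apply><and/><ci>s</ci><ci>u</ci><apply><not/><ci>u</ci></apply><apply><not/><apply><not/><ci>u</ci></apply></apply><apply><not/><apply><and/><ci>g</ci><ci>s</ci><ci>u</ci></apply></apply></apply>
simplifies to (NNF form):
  <false/>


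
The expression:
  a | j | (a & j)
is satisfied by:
  {a: True, j: True}
  {a: True, j: False}
  {j: True, a: False}


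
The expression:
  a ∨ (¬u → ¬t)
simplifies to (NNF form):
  a ∨ u ∨ ¬t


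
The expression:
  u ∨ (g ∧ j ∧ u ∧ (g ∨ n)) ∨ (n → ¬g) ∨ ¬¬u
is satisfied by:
  {u: True, g: False, n: False}
  {g: False, n: False, u: False}
  {n: True, u: True, g: False}
  {n: True, g: False, u: False}
  {u: True, g: True, n: False}
  {g: True, u: False, n: False}
  {n: True, g: True, u: True}


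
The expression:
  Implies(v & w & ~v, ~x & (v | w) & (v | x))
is always true.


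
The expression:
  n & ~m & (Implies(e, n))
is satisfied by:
  {n: True, m: False}


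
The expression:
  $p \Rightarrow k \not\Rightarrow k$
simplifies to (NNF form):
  $\neg p$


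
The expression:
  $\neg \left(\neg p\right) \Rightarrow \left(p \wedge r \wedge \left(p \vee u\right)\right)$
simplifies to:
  $r \vee \neg p$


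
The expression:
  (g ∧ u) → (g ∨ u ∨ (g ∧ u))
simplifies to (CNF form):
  True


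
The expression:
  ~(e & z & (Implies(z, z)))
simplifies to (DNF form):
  ~e | ~z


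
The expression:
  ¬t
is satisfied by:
  {t: False}


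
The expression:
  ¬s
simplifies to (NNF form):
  ¬s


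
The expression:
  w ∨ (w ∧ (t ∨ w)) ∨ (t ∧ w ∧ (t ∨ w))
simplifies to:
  w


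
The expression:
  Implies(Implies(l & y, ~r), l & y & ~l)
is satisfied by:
  {r: True, y: True, l: True}


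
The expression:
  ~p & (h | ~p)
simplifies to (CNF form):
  ~p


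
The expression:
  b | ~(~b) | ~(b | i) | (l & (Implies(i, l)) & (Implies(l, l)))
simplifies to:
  b | l | ~i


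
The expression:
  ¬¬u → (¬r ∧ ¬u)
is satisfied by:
  {u: False}


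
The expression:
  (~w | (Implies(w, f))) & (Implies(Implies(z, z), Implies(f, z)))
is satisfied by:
  {z: True, f: False, w: False}
  {f: False, w: False, z: False}
  {z: True, f: True, w: False}
  {z: True, w: True, f: True}


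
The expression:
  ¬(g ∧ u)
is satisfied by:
  {g: False, u: False}
  {u: True, g: False}
  {g: True, u: False}


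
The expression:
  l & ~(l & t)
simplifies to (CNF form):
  l & ~t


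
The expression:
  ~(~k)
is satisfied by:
  {k: True}


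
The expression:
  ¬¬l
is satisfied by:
  {l: True}


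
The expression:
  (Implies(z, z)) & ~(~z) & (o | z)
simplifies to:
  z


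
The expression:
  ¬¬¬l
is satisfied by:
  {l: False}


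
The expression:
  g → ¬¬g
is always true.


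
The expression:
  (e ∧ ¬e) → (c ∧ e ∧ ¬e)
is always true.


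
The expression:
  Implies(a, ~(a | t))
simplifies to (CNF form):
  ~a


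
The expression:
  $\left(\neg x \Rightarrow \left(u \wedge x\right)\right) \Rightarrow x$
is always true.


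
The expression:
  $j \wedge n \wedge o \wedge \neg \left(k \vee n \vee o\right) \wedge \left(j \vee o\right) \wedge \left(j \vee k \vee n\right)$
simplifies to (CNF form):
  $\text{False}$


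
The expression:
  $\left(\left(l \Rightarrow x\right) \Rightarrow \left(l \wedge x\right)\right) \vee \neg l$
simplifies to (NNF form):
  $\text{True}$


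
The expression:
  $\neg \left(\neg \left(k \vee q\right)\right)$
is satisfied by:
  {k: True, q: True}
  {k: True, q: False}
  {q: True, k: False}


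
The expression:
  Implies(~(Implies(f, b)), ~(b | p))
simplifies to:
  b | ~f | ~p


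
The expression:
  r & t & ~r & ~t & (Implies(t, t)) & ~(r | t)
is never true.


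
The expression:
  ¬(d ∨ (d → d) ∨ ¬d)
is never true.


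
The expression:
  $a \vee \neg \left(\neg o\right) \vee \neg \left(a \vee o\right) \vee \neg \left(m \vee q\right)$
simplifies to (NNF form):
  $\text{True}$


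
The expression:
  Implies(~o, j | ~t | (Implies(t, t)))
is always true.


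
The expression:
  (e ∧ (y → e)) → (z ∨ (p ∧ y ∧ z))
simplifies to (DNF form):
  z ∨ ¬e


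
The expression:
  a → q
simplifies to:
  q ∨ ¬a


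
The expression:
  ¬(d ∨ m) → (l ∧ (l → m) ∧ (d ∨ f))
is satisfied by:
  {d: True, m: True}
  {d: True, m: False}
  {m: True, d: False}


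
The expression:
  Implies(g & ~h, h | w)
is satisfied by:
  {h: True, w: True, g: False}
  {h: True, g: False, w: False}
  {w: True, g: False, h: False}
  {w: False, g: False, h: False}
  {h: True, w: True, g: True}
  {h: True, g: True, w: False}
  {w: True, g: True, h: False}


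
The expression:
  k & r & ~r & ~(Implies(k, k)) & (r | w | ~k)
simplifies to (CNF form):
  False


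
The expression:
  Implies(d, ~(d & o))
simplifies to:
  ~d | ~o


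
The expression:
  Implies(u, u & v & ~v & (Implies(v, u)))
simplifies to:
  ~u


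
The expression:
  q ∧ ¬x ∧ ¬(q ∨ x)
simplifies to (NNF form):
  False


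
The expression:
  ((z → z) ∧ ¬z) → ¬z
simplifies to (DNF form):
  True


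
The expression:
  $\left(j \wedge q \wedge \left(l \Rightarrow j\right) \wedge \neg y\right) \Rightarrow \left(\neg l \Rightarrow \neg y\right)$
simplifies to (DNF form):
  $\text{True}$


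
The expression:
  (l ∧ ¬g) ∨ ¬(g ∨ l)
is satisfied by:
  {g: False}


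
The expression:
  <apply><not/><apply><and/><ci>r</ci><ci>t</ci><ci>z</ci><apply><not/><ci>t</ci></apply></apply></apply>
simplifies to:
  <true/>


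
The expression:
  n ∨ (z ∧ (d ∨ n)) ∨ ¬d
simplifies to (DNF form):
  n ∨ z ∨ ¬d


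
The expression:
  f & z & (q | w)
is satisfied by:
  {z: True, q: True, w: True, f: True}
  {z: True, q: True, f: True, w: False}
  {z: True, w: True, f: True, q: False}


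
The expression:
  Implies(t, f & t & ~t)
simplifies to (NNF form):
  ~t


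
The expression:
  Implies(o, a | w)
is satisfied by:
  {a: True, w: True, o: False}
  {a: True, w: False, o: False}
  {w: True, a: False, o: False}
  {a: False, w: False, o: False}
  {a: True, o: True, w: True}
  {a: True, o: True, w: False}
  {o: True, w: True, a: False}


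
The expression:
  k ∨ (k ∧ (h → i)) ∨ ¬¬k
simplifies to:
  k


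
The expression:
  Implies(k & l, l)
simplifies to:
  True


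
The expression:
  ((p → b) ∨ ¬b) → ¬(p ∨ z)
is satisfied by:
  {p: False, z: False}


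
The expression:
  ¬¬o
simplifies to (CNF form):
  o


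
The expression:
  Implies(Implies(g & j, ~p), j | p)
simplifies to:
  j | p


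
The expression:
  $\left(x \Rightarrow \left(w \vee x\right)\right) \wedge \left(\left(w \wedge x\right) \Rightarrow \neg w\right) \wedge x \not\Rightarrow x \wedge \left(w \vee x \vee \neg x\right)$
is never true.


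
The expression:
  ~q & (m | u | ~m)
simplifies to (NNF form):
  ~q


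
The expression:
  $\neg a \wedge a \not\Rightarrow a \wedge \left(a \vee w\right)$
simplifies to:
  $\text{False}$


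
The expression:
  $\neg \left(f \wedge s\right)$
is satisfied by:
  {s: False, f: False}
  {f: True, s: False}
  {s: True, f: False}


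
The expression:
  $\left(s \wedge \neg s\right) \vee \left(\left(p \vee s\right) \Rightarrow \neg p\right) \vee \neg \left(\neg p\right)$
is always true.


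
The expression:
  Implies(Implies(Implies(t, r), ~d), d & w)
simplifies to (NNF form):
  d & (r | w | ~t)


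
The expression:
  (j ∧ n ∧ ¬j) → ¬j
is always true.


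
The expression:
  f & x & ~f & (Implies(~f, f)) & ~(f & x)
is never true.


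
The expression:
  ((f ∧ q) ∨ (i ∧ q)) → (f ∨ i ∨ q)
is always true.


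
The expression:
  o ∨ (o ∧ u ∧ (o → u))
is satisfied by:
  {o: True}


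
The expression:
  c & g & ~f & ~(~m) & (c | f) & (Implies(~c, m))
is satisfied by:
  {c: True, m: True, g: True, f: False}


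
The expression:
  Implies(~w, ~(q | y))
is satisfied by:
  {w: True, y: False, q: False}
  {q: True, w: True, y: False}
  {w: True, y: True, q: False}
  {q: True, w: True, y: True}
  {q: False, y: False, w: False}


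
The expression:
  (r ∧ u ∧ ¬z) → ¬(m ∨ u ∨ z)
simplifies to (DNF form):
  z ∨ ¬r ∨ ¬u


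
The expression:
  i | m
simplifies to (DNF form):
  i | m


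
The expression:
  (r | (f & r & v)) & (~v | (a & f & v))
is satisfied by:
  {r: True, a: True, f: True, v: False}
  {r: True, a: True, f: False, v: False}
  {r: True, f: True, v: False, a: False}
  {r: True, f: False, v: False, a: False}
  {r: True, a: True, v: True, f: True}


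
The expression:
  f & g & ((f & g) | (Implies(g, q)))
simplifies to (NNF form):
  f & g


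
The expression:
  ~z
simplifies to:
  ~z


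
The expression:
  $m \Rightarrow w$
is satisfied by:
  {w: True, m: False}
  {m: False, w: False}
  {m: True, w: True}


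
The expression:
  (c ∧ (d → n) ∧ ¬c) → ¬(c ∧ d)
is always true.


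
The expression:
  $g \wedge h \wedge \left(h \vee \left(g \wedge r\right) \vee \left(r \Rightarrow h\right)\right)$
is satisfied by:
  {h: True, g: True}


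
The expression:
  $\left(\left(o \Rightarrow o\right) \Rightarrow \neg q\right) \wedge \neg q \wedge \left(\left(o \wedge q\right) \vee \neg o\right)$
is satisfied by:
  {q: False, o: False}


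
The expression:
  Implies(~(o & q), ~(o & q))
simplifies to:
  True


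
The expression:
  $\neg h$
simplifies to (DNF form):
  $\neg h$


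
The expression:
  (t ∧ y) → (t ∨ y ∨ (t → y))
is always true.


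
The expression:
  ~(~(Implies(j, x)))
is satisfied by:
  {x: True, j: False}
  {j: False, x: False}
  {j: True, x: True}


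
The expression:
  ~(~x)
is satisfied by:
  {x: True}


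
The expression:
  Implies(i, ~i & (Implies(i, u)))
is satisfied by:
  {i: False}


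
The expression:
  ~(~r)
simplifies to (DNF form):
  r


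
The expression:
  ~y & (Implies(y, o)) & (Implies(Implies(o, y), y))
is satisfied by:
  {o: True, y: False}


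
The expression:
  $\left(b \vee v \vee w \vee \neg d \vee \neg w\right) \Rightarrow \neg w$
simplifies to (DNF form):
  $\neg w$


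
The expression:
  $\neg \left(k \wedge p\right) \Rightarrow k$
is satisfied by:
  {k: True}


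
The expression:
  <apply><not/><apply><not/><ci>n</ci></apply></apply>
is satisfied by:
  {n: True}


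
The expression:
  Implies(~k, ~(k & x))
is always true.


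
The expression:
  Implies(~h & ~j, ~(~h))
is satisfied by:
  {h: True, j: True}
  {h: True, j: False}
  {j: True, h: False}


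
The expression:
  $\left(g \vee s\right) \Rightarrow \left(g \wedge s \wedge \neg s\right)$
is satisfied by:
  {g: False, s: False}


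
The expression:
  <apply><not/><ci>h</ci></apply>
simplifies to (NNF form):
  <apply><not/><ci>h</ci></apply>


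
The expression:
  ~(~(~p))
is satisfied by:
  {p: False}


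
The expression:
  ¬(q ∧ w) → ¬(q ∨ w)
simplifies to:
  (q ∧ w) ∨ (¬q ∧ ¬w)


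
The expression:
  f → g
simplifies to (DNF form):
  g ∨ ¬f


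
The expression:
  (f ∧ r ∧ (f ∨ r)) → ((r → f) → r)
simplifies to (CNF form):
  True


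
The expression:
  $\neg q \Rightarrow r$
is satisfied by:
  {r: True, q: True}
  {r: True, q: False}
  {q: True, r: False}


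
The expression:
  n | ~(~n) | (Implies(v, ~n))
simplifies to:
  True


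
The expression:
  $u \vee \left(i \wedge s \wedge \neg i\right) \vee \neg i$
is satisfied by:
  {u: True, i: False}
  {i: False, u: False}
  {i: True, u: True}


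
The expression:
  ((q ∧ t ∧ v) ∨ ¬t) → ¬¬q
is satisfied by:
  {t: True, q: True}
  {t: True, q: False}
  {q: True, t: False}


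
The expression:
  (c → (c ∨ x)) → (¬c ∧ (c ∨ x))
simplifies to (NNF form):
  x ∧ ¬c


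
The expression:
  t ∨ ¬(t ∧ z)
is always true.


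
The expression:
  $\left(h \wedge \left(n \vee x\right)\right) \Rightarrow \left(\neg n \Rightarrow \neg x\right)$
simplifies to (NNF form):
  $n \vee \neg h \vee \neg x$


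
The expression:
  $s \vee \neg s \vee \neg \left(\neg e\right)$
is always true.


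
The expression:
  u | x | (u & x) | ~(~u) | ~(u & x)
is always true.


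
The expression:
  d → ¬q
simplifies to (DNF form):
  ¬d ∨ ¬q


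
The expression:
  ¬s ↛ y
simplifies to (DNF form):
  y ∨ ¬s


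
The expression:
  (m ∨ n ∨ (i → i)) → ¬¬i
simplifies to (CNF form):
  i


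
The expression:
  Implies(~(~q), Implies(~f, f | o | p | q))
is always true.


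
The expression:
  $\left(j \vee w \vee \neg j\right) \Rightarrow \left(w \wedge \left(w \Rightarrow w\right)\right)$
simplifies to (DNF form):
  $w$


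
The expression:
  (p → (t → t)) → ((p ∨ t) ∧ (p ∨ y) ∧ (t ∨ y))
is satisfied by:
  {y: True, p: True, t: True}
  {y: True, p: True, t: False}
  {y: True, t: True, p: False}
  {p: True, t: True, y: False}


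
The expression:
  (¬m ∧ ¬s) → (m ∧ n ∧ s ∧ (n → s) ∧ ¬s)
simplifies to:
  m ∨ s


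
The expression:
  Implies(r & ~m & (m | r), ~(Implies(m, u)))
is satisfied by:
  {m: True, r: False}
  {r: False, m: False}
  {r: True, m: True}


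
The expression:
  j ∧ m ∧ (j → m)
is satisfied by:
  {m: True, j: True}


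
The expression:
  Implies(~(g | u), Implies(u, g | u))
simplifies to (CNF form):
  True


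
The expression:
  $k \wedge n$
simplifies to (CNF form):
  $k \wedge n$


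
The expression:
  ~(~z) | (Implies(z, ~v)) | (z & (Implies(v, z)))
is always true.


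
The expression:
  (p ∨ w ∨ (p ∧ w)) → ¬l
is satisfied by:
  {w: False, l: False, p: False}
  {p: True, w: False, l: False}
  {w: True, p: False, l: False}
  {p: True, w: True, l: False}
  {l: True, p: False, w: False}


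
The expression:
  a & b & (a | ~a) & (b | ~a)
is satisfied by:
  {a: True, b: True}


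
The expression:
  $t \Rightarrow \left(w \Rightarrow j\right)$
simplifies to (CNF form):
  $j \vee \neg t \vee \neg w$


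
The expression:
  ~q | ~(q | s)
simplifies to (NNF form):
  ~q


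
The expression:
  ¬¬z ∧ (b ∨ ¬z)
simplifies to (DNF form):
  b ∧ z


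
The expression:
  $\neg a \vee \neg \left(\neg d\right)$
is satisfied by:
  {d: True, a: False}
  {a: False, d: False}
  {a: True, d: True}


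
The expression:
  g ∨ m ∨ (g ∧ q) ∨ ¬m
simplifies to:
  True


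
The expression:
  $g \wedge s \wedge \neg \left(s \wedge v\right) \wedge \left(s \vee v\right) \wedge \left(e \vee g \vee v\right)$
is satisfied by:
  {s: True, g: True, v: False}


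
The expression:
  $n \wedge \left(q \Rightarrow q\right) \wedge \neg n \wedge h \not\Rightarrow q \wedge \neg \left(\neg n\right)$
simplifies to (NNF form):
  $\text{False}$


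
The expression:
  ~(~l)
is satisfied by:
  {l: True}


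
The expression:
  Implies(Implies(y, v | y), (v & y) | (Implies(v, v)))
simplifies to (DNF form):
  True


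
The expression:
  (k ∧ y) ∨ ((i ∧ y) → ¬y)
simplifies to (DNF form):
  k ∨ ¬i ∨ ¬y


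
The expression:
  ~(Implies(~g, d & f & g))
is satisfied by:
  {g: False}


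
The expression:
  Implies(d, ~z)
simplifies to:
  ~d | ~z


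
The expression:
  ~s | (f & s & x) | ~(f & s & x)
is always true.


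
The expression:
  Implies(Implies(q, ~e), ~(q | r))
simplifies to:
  (e & q) | (~q & ~r)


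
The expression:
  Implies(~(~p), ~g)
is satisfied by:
  {p: False, g: False}
  {g: True, p: False}
  {p: True, g: False}


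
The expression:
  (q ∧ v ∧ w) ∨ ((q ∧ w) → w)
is always true.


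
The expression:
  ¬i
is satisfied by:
  {i: False}


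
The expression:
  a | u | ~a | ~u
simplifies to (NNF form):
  True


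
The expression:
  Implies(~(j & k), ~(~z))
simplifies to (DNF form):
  z | (j & k)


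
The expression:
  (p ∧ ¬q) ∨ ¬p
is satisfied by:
  {p: False, q: False}
  {q: True, p: False}
  {p: True, q: False}


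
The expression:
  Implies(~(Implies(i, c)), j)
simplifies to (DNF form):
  c | j | ~i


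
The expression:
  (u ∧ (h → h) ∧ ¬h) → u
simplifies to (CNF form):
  True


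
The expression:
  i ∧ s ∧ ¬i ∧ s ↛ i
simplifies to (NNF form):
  False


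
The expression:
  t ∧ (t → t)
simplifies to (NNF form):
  t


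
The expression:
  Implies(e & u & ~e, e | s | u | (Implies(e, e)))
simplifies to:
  True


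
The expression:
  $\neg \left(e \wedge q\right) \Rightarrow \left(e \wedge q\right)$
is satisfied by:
  {e: True, q: True}


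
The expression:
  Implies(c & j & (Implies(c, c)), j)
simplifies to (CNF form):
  True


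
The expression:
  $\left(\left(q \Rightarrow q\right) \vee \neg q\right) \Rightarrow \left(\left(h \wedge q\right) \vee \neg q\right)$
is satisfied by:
  {h: True, q: False}
  {q: False, h: False}
  {q: True, h: True}


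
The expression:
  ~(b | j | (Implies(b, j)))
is never true.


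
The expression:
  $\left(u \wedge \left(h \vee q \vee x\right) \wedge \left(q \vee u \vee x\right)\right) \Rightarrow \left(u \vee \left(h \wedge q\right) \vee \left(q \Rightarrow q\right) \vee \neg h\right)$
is always true.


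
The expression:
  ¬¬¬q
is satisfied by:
  {q: False}


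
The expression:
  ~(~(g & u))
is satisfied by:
  {u: True, g: True}


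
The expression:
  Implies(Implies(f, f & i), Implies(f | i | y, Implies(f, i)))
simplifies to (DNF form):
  True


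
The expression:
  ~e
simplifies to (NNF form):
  ~e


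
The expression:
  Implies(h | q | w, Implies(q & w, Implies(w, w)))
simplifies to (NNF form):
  True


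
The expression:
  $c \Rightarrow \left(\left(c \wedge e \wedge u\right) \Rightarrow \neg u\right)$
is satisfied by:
  {u: False, c: False, e: False}
  {e: True, u: False, c: False}
  {c: True, u: False, e: False}
  {e: True, c: True, u: False}
  {u: True, e: False, c: False}
  {e: True, u: True, c: False}
  {c: True, u: True, e: False}


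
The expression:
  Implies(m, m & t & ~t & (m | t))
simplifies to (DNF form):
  ~m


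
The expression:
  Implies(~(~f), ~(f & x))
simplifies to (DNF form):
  ~f | ~x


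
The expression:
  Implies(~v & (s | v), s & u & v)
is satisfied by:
  {v: True, s: False}
  {s: False, v: False}
  {s: True, v: True}


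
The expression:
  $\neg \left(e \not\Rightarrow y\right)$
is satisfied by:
  {y: True, e: False}
  {e: False, y: False}
  {e: True, y: True}


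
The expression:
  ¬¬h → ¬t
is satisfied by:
  {h: False, t: False}
  {t: True, h: False}
  {h: True, t: False}


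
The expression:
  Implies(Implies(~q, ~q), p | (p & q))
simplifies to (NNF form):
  p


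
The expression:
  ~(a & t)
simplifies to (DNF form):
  ~a | ~t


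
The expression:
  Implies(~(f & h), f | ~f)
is always true.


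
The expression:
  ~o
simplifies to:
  ~o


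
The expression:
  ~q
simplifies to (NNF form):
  ~q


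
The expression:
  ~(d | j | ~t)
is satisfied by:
  {t: True, d: False, j: False}


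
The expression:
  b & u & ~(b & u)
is never true.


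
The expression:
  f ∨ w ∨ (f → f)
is always true.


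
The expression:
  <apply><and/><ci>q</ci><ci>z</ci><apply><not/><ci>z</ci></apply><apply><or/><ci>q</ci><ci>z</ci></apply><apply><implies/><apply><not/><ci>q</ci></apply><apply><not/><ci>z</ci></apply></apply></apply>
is never true.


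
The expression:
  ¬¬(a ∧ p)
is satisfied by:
  {a: True, p: True}


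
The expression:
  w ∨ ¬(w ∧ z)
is always true.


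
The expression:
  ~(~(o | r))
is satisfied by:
  {r: True, o: True}
  {r: True, o: False}
  {o: True, r: False}
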